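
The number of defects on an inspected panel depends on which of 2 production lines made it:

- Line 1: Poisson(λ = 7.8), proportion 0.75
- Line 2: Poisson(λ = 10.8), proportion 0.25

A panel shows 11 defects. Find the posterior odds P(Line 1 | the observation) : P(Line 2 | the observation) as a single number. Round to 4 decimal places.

1.6803

The posterior odds equal the prior odds times the likelihood ratio: (π_i/π_j)·(f_i(x)/f_j(x)).
Poisson probabilities:
  p_1 = e^(−7.8)·7.8^11/11! = 0.0667403
  p_2 = e^(−10.8)·10.8^11/11! = 0.119159
Posterior odds = (π_1·p_1) / (π_2·p_2) = (0.75·0.0667403) / (0.25·0.119159) = 0.0500552 / 0.0297896 ≈ 1.6803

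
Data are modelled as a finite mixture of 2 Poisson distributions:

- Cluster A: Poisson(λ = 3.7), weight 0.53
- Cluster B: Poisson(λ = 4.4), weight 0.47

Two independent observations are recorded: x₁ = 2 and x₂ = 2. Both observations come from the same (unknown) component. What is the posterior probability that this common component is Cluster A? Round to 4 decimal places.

The responsibility of component k is w_k f_k(x) divided by Σ_j w_j f_j(x).
Since both observations come from the same component, the likelihood for component k is f_k(x₁)·f_k(x₂).
  L_A = [0.169233] × [0.169233] = 0.0286397
  L_B = [0.118845] × [0.118845] = 0.0141241
Unnormalised posteriors:
  w_A·L_A = 0.53 × 0.0286397 = 0.015179
  w_B·L_B = 0.47 × 0.0141241 = 0.0066383
Marginal: 0.015179 + 0.0066383 = 0.0218173
So the posterior for Cluster A is 0.015179 / 0.0218173 ≈ 0.6957.

0.6957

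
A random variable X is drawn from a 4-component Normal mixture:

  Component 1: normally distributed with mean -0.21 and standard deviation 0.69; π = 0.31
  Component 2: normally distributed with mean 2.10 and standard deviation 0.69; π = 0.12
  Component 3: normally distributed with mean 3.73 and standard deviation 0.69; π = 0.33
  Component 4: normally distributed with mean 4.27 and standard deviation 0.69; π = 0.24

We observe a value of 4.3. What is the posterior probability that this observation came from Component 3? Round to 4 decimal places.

The responsibility of component k is w_k f_k(x) divided by Σ_j w_j f_j(x).
Normal densities:
  L_1 = (1/(0.69·√(2π)))·exp(−(4.3−-0.21)²/(2·0.69²)) = 0.578177·exp(-21.36116) = 3.0551e-10
  L_2 = (1/(0.69·√(2π)))·exp(−(4.3−2.10)²/(2·0.69²)) = 0.578177·exp(-5.08297) = 0.00358556
  L_3 = (1/(0.69·√(2π)))·exp(−(4.3−3.73)²/(2·0.69²)) = 0.578177·exp(-0.34121) = 0.411032
  L_4 = (1/(0.69·√(2π)))·exp(−(4.3−4.27)²/(2·0.69²)) = 0.578177·exp(-0.00095) = 0.577631
Multiply by the mixture weights:
  w_1·L_1 = 0.31 × 3.0551e-10 = 9.47081e-11
  w_2·L_2 = 0.12 × 0.00358556 = 0.000430267
  w_3·L_3 = 0.33 × 0.411032 = 0.13564
  w_4·L_4 = 0.24 × 0.577631 = 0.138631
Normaliser: 9.47081e-11 + 0.000430267 + 0.13564 + 0.138631 = 0.274702
Responsibility of Component 3: 0.13564 / 0.274702 ≈ 0.4938

0.4938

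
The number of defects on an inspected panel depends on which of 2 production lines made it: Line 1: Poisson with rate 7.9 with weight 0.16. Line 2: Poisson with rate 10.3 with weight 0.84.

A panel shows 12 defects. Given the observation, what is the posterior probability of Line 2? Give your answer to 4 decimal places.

0.9199

By Bayes' theorem, P(k | x) = π_k f_k(x) / Σ_j π_j f_j(x).
Component likelihoods at x = 12 defects:
  p_1 = e^(−7.9)·7.9^12/12! = 0.0457364
  p_2 = e^(−10.3)·10.3^12/12! = 0.10011
Prior × likelihood for each component:
  π_1·p_1 = 0.16 × 0.0457364 = 0.00731782
  π_2·p_2 = 0.84 × 0.10011 = 0.0840922
Marginal: 0.00731782 + 0.0840922 = 0.09141
P(Line 2 | 12 defects) = 0.0840922 / 0.09141 ≈ 0.9199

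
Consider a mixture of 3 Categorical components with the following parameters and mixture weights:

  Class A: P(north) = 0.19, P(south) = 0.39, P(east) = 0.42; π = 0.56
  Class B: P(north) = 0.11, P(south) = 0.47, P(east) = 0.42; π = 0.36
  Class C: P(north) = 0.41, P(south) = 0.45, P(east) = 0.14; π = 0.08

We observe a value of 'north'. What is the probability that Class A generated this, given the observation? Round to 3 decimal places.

0.595

P(component k | x) = P(Z=k)·f_k(x) / marginal(x), where marginal(x) = Σ_j P(Z=j)·f_j(x).
Categorical probabilities:
  f_A = P(north | comp) = 0.19
  f_B = P(north | comp) = 0.11
  f_C = P(north | comp) = 0.41
Weight by the priors:
  P(Z=A)·f_A = 0.56 × 0.19 = 0.1064
  P(Z=B)·f_B = 0.36 × 0.11 = 0.0396
  P(Z=C)·f_C = 0.08 × 0.41 = 0.0328
Denominator: 0.1064 + 0.0396 + 0.0328 = 0.1788
So the posterior for Class A is 0.1064 / 0.1788 ≈ 0.595.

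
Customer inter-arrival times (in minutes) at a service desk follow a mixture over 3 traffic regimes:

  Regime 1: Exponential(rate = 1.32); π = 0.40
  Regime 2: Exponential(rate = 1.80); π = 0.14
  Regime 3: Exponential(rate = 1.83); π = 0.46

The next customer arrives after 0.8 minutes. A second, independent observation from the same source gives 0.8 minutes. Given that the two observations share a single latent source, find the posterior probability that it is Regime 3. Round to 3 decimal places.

0.429

Posterior ∝ prior × likelihood, so P(k | x) ∝ P(Z=k) f_k(x); normalise over all components.
Since both observations come from the same component, the likelihood for component k is f_k(x₁)·f_k(x₂).
  L_1 = [1.32·e^(−1.32·0.8) = 1.32·e^(−1.0560) = 0.459155] × [0.459155] = 0.210823
  L_2 = [1.80·e^(−1.80·0.8) = 1.80·e^(−1.4400) = 0.42647] × [0.42647] = 0.181877
  L_3 = [1.83·e^(−1.83·0.8) = 1.83·e^(−1.4640) = 0.423296] × [0.423296] = 0.179179
Unnormalised posteriors:
  P(Z=1)·L_1 = 0.40 × 0.210823 = 0.0843292
  P(Z=2)·L_2 = 0.14 × 0.181877 = 0.0254627
  P(Z=3)·L_3 = 0.46 × 0.179179 = 0.0824225
Denominator: 0.0843292 + 0.0254627 + 0.0824225 = 0.192214
P(Regime 3 | x₁,x₂) ≈ 0.429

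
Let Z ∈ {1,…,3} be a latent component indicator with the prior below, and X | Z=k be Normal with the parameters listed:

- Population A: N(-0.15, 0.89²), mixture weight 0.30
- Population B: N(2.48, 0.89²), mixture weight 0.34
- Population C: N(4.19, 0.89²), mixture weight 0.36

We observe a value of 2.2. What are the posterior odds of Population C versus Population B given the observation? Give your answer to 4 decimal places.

0.0913

Only the two components matter; the odds are (π_i f_i(x)) / (π_j f_j(x)).
Evaluate each component's likelihood at the observed value:
  L_A = (1/(0.89·√(2π)))·exp(−(2.2−-0.15)²/(2·0.89²)) = 0.448250·exp(-3.48599) = 0.013727
  L_B = (1/(0.89·√(2π)))·exp(−(2.2−2.48)²/(2·0.89²)) = 0.448250·exp(-0.04949) = 0.426606
  L_C = (1/(0.89·√(2π)))·exp(−(2.2−4.19)²/(2·0.89²)) = 0.448250·exp(-2.49975) = 0.0368039
Posterior odds = (π_C·L_C) / (π_B·L_B) = (0.36·0.0368039) / (0.34·0.426606) = 0.0132494 / 0.145046 ≈ 0.0913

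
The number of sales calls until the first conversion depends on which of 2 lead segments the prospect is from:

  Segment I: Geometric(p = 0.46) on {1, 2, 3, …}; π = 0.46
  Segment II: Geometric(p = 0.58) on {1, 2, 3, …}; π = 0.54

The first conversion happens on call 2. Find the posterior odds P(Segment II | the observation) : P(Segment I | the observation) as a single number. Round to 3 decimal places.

1.151

Since P(k|x) ∝ P(Z=k) f_k(x), the posterior odds are P(Z=i) f_i(x) / (P(Z=j) f_j(x)).
Component likelihoods at x = 2:
  L_I = 0.2484
  L_II = 0.2436
Odds = (0.54/0.46) × (0.2436/0.2484) = 1.17391 × 0.980676 ≈ 1.151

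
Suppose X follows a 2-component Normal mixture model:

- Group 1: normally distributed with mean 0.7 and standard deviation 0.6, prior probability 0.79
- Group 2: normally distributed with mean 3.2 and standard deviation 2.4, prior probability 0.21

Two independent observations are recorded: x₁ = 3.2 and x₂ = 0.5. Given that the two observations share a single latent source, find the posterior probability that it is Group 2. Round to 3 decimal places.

P(component k | x) = P(Z=k)·f_k(x) / marginal(x), where marginal(x) = Σ_j P(Z=j)·f_j(x).
Since both observations come from the same component, the likelihood for component k is f_k(x₁)·f_k(x₂).
  L_1 = [0.000112938] × [0.628972] = 7.10351e-05
  L_2 = [0.166226] × [0.0882819] = 0.0146747
Prior × likelihood for each component:
  P(Z=1)·L_1 = 0.79 × 7.10351e-05 = 5.61177e-05
  P(Z=2)·L_2 = 0.21 × 0.0146747 = 0.0030817
Sum: 5.61177e-05 + 0.0030817 = 0.00313781
P(Group 2 | x) = 0.0030817 / 0.00313781 ≈ 0.982

0.982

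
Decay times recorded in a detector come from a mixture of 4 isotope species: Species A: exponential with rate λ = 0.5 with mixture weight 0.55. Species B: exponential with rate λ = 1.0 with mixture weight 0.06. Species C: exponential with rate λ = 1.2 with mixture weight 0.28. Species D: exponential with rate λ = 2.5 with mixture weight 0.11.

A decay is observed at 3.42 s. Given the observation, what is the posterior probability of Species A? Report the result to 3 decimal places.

By Bayes' theorem, P(k | x) = π_k f_k(x) / Σ_j π_j f_j(x).
Exponential densities:
  f_A = 0.0904329
  f_B = 0.0327124
  f_C = 0.0198078
  f_D = 0.000483863
Weight by the priors:
  π_A·f_A = 0.55 × 0.0904329 = 0.0497381
  π_B·f_B = 0.06 × 0.0327124 = 0.00196275
  π_C·f_C = 0.28 × 0.0198078 = 0.00554619
  π_D·f_D = 0.11 × 0.000483863 = 5.32249e-05
Sum: 0.0497381 + 0.00196275 + 0.00554619 + 5.32249e-05 = 0.0573003
So the posterior for Species A is 0.0497381 / 0.0573003 ≈ 0.868.

0.868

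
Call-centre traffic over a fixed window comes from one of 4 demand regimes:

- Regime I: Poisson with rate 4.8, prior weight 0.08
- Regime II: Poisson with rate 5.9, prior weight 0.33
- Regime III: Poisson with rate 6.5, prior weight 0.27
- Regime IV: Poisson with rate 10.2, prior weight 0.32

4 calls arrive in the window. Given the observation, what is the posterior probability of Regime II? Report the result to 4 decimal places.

Posterior ∝ prior × likelihood, so P(k | x) ∝ π_k f_k(x); normalise over all components.
Poisson probabilities:
  L_I = 0.182029
  L_II = 0.138312
  L_III = 0.111822
  L_IV = 0.0167643
Weight by the priors:
  π_I·L_I = 0.08 × 0.182029 = 0.0145623
  π_II·L_II = 0.33 × 0.138312 = 0.0456429
  π_III·L_III = 0.27 × 0.111822 = 0.030192
  π_IV·L_IV = 0.32 × 0.0167643 = 0.00536458
Marginal: 0.0145623 + 0.0456429 + 0.030192 + 0.00536458 = 0.0957618
P(Regime II | the observation) = 0.0456429 / 0.0957618 ≈ 0.4766

0.4766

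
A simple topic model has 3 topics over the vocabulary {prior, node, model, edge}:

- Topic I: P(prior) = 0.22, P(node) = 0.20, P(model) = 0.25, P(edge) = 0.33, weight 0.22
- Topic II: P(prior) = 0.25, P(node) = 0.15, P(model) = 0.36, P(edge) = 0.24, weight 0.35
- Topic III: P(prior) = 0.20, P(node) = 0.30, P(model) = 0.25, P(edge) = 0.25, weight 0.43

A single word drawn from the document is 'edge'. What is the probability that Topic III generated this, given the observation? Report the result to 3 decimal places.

P(component k | x) = w_k·f_k(x) / marginal(x), where marginal(x) = Σ_j w_j·f_j(x).
Categorical probabilities:
  p_I = 0.33
  p_II = 0.24
  p_III = 0.25
Prior × likelihood for each component:
  w_I·p_I = 0.22 × 0.33 = 0.0726
  w_II·p_II = 0.35 × 0.24 = 0.084
  w_III·p_III = 0.43 × 0.25 = 0.1075
Sum: 0.0726 + 0.084 + 0.1075 = 0.2641
So the posterior for Topic III is 0.1075 / 0.2641 ≈ 0.407.

0.407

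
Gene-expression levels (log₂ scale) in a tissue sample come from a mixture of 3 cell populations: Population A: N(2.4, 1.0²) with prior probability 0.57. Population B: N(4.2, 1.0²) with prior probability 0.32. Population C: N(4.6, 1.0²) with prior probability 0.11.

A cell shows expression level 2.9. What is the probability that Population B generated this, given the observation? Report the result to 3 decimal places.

0.206

By Bayes' theorem, P(k | x) = π_k f_k(x) / Σ_j π_j f_j(x).
Evaluate each component's likelihood at the observed value:
  p_A = (1/(1.0·√(2π)))·exp(−(2.9−2.4)²/(2·1.0²)) = 0.398942·exp(-0.12500) = 0.352065
  p_B = (1/(1.0·√(2π)))·exp(−(2.9−4.2)²/(2·1.0²)) = 0.398942·exp(-0.84500) = 0.171369
  p_C = (1/(1.0·√(2π)))·exp(−(2.9−4.6)²/(2·1.0²)) = 0.398942·exp(-1.44500) = 0.0940491
Weight by the priors:
  π_A·p_A = 0.57 × 0.352065 = 0.200677
  π_B·p_B = 0.32 × 0.171369 = 0.0548379
  π_C·p_C = 0.11 × 0.0940491 = 0.0103454
Sum: 0.200677 + 0.0548379 + 0.0103454 = 0.265861
So the posterior for Population B is 0.0548379 / 0.265861 ≈ 0.206.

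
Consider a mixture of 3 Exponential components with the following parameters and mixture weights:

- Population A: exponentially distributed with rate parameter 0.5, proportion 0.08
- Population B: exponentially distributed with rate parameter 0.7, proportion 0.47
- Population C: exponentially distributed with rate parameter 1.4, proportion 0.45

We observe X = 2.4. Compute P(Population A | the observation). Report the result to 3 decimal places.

Posterior ∝ prior × likelihood, so P(k | x) ∝ P(Z=k) f_k(x); normalise over all components.
Evaluate each component's likelihood at the observed value:
  L_A = 0.150597
  L_B = 0.130462
  L_C = 0.0486294
Prior × likelihood for each component:
  P(Z=A)·L_A = 0.08 × 0.150597 = 0.0120478
  P(Z=B)·L_B = 0.47 × 0.130462 = 0.061317
  P(Z=C)·L_C = 0.45 × 0.0486294 = 0.0218832
Evidence: 0.0120478 + 0.061317 + 0.0218832 = 0.095248
P(Population A | data) = 0.0120478 / 0.095248 ≈ 0.126

0.126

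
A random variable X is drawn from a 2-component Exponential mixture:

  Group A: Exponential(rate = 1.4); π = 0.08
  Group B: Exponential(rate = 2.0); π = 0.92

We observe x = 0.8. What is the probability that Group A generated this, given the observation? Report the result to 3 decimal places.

0.090

Apply Bayes' rule: the posterior for each component is proportional to its prior times its likelihood at x.
Exponential densities:
  L_A = 0.456792
  L_B = 0.403793
Unnormalised posteriors:
  w_A·L_A = 0.08 × 0.456792 = 0.0365433
  w_B·L_B = 0.92 × 0.403793 = 0.37149
Evidence: 0.0365433 + 0.37149 = 0.408033
P(Group A | x) ≈ 0.090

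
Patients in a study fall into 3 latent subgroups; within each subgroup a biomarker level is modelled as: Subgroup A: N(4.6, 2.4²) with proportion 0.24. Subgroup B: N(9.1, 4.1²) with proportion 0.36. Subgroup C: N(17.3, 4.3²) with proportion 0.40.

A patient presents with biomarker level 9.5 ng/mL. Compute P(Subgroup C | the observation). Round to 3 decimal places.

0.152

Posterior ∝ prior × likelihood, so P(k | x) ∝ π_k f_k(x); normalise over all components.
Evaluate each component's likelihood at the observed value:
  f_A = (1/(2.4·√(2π)))·exp(−(9.5−4.6)²/(2·2.4²)) = 0.166226·exp(-2.08420) = 0.0206796
  f_B = (1/(4.1·√(2π)))·exp(−(9.5−9.1)²/(2·4.1²)) = 0.097303·exp(-0.00476) = 0.096841
  f_C = (1/(4.3·√(2π)))·exp(−(9.5−17.3)²/(2·4.3²)) = 0.092777·exp(-1.64521) = 0.0179034
Multiply by the mixture weights:
  π_A·f_A = 0.24 × 0.0206796 = 0.0049631
  π_B·f_B = 0.36 × 0.096841 = 0.0348628
  π_C·f_C = 0.40 × 0.0179034 = 0.00716134
Normaliser: 0.0049631 + 0.0348628 + 0.00716134 = 0.0469872
So the posterior for Subgroup C is 0.00716134 / 0.0469872 ≈ 0.152.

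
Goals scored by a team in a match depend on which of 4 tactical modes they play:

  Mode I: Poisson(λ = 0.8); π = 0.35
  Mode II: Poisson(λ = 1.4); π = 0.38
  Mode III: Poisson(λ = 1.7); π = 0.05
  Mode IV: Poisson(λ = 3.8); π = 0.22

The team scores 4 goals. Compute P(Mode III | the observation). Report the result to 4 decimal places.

0.0500

The responsibility of component k is P(Z=k) f_k(x) divided by Σ_j P(Z=j) f_j(x).
Component likelihoods at x = 4 goals:
  p_I = 0.00766855
  p_II = 0.039472
  p_III = 0.0635746
  p_IV = 0.194359
Weight by the priors:
  P(Z=I)·p_I = 0.35 × 0.00766855 = 0.00268399
  P(Z=II)·p_II = 0.38 × 0.039472 = 0.0149993
  P(Z=III)·p_III = 0.05 × 0.0635746 = 0.00317873
  P(Z=IV)·p_IV = 0.22 × 0.194359 = 0.0427589
Marginal: 0.00268399 + 0.0149993 + 0.00317873 + 0.0427589 = 0.063621
P(Mode III | the observation) = 0.00317873 / 0.063621 ≈ 0.0500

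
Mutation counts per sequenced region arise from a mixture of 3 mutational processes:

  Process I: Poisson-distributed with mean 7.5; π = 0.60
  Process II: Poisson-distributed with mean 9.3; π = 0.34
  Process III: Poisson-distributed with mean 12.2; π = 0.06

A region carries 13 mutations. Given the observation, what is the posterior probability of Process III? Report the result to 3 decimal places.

0.167

By Bayes' theorem, P(k | x) = w_k f_k(x) / Σ_j w_j f_j(x).
Poisson probabilities:
  L_I = 0.0211012
  L_II = 0.0571557
  L_III = 0.107153
Multiply by the mixture weights:
  w_I·L_I = 0.60 × 0.0211012 = 0.0126607
  w_II·L_II = 0.34 × 0.0571557 = 0.0194329
  w_III·L_III = 0.06 × 0.107153 = 0.00642919
Normaliser: 0.0126607 + 0.0194329 + 0.00642919 = 0.0385228
Responsibility of Process III: 0.00642919 / 0.0385228 ≈ 0.167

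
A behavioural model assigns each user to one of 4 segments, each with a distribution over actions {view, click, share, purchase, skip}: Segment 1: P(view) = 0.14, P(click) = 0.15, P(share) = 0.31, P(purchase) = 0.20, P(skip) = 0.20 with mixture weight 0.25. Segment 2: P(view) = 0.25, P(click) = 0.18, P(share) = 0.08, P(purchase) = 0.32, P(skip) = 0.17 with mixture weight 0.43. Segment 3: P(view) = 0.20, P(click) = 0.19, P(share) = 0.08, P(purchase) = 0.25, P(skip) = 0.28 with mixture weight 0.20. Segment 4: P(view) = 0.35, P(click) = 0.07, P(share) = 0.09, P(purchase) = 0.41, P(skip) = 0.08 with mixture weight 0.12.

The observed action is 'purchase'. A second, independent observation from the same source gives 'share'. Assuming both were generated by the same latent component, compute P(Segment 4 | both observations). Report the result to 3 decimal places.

0.127

Posterior ∝ prior × likelihood, so P(k | x) ∝ π_k f_k(x); normalise over all components.
Since both observations come from the same component, the likelihood for component k is f_k(x₁)·f_k(x₂).
  L_1 = [0.2] × [0.31] = 0.062
  L_2 = [0.32] × [0.08] = 0.0256
  L_3 = [0.25] × [0.08] = 0.02
  L_4 = [0.41] × [0.09] = 0.0369
Weight by the priors:
  π_1·L_1 = 0.25 × 0.062 = 0.0155
  π_2·L_2 = 0.43 × 0.0256 = 0.011008
  π_3·L_3 = 0.20 × 0.02 = 0.004
  π_4·L_4 = 0.12 × 0.0369 = 0.004428
Evidence: 0.0155 + 0.011008 + 0.004 + 0.004428 = 0.034936
Responsibility of Segment 4: 0.004428 / 0.034936 ≈ 0.127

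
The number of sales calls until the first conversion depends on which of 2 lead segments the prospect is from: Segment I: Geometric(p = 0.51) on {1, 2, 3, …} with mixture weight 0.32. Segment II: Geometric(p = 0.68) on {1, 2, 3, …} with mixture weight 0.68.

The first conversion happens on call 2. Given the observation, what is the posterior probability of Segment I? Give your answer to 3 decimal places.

0.351

By Bayes' theorem, P(k | x) = π_k f_k(x) / Σ_j π_j f_j(x).
Evaluate each component's likelihood at the observed value:
  p_I = 0.51·(1−0.51)^1 = 0.51·0.49 = 0.2499
  p_II = 0.68·(1−0.68)^1 = 0.68·0.32 = 0.2176
Prior × likelihood for each component:
  π_I·p_I = 0.32 × 0.2499 = 0.079968
  π_II·p_II = 0.68 × 0.2176 = 0.147968
Normaliser: 0.079968 + 0.147968 = 0.227936
Responsibility of Segment I: 0.079968 / 0.227936 ≈ 0.351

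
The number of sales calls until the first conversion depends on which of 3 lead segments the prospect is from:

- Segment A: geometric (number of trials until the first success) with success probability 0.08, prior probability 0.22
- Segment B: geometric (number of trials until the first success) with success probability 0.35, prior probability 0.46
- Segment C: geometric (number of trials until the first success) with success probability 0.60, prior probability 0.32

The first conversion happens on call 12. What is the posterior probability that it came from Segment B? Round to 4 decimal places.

Posterior ∝ prior × likelihood, so P(k | x) ∝ P(Z=k) f_k(x); normalise over all components.
Component likelihoods at x = 12:
  p_A = 0.031971
  p_B = 0.00306277
  p_C = 2.51658e-05
Weight by the priors:
  P(Z=A)·p_A = 0.22 × 0.031971 = 0.00703362
  P(Z=B)·p_B = 0.46 × 0.00306277 = 0.00140888
  P(Z=C)·p_C = 0.32 × 2.51658e-05 = 8.05306e-06
Marginal: 0.00703362 + 0.00140888 + 8.05306e-06 = 0.00845055
P(Segment B | 12) ≈ 0.1667

0.1667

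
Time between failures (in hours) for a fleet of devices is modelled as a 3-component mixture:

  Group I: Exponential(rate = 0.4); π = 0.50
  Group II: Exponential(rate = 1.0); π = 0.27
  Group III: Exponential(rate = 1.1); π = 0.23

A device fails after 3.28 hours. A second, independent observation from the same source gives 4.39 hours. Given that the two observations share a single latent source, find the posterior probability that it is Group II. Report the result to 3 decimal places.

0.032

The responsibility of component k is π_k f_k(x) divided by Σ_j π_j f_j(x).
Since both observations come from the same component, the likelihood for component k is f_k(x₁)·f_k(x₂).
  p_I = [0.107712] × [0.0690938] = 0.00744225
  p_II = [0.0376283] × [0.0124007] = 0.000466618
  p_III = [0.0298166] × [0.00879396] = 0.000262206
Weight by the priors:
  π_I·p_I = 0.50 × 0.00744225 = 0.00372113
  π_II·p_II = 0.27 × 0.000466618 = 0.000125987
  π_III·p_III = 0.23 × 0.000262206 = 6.03074e-05
Evidence: 0.00372113 + 0.000125987 + 6.03074e-05 = 0.00390742
P(Group II | data) ≈ 0.032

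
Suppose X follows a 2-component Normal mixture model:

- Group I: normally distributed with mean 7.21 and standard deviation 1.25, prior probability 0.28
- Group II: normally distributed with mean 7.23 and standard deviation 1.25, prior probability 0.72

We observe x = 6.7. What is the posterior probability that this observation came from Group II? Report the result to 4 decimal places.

0.7187

Apply Bayes' rule: the posterior for each component is proportional to its prior times its likelihood at x.
Normal densities:
  L_I = (1/(1.25·√(2π)))·exp(−(6.7−7.21)²/(2·1.25²)) = 0.319154·exp(-0.08323) = 0.293665
  L_II = (1/(1.25·√(2π)))·exp(−(6.7−7.23)²/(2·1.25²)) = 0.319154·exp(-0.08989) = 0.291717
Weight by the priors:
  π_I·L_I = 0.28 × 0.293665 = 0.0822263
  π_II·L_II = 0.72 × 0.291717 = 0.210036
Marginal: 0.0822263 + 0.210036 = 0.292263
So the posterior for Group II is 0.210036 / 0.292263 ≈ 0.7187.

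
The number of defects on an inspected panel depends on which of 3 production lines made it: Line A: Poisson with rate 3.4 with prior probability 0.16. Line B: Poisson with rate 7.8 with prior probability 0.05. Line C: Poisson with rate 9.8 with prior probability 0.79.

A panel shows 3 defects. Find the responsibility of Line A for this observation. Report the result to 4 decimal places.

0.8046

By Bayes' theorem, P(k | x) = w_k f_k(x) / Σ_j w_j f_j(x).
Evaluate each component's likelihood at the observed value:
  p_A = 0.218617
  p_B = 0.0324068
  p_C = 0.00869843
Multiply by the mixture weights:
  w_A·p_A = 0.16 × 0.218617 = 0.0349787
  w_B·p_B = 0.05 × 0.0324068 = 0.00162034
  w_C·p_C = 0.79 × 0.00869843 = 0.00687176
Normaliser: 0.0349787 + 0.00162034 + 0.00687176 = 0.0434708
P(Line A | the observation) ≈ 0.8046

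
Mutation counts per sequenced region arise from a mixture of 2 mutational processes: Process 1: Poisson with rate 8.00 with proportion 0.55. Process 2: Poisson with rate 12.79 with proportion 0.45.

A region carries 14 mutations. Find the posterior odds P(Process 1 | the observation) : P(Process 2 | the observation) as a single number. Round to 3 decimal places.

The posterior odds equal the prior odds times the likelihood ratio: (π_i/π_j)·(f_i(x)/f_j(x)).
Evaluate each component's likelihood at the observed value:
  f_1 = 0.0169237
  f_2 = 0.100266
Odds = (0.55/0.45) × (0.0169237/0.100266) = 1.22222 × 0.168788 ≈ 0.206

0.206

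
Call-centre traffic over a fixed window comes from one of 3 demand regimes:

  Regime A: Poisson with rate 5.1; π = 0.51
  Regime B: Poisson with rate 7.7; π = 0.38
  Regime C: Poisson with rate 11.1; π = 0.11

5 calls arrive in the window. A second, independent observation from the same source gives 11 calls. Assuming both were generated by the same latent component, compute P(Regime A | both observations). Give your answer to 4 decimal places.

P(component k | x) = π_k·f_k(x) / marginal(x), where marginal(x) = Σ_j π_j·f_j(x).
Since both observations come from the same component, the likelihood for component k is f_k(x₁)·f_k(x₂).
  f_A = [0.175294] × [0.00927287] = 0.00162548
  f_B = [0.102142] × [0.0639992] = 0.00653702
  f_C = [0.021221] × [0.119324] = 0.00253217
Multiply by the mixture weights:
  π_A·f_A = 0.51 × 0.00162548 = 0.000828996
  π_B·f_B = 0.38 × 0.00653702 = 0.00248407
  π_C·f_C = 0.11 × 0.00253217 = 0.000278539
Marginal: 0.000828996 + 0.00248407 + 0.000278539 = 0.0035916
So the posterior for Regime A is 0.000828996 / 0.0035916 ≈ 0.2308.

0.2308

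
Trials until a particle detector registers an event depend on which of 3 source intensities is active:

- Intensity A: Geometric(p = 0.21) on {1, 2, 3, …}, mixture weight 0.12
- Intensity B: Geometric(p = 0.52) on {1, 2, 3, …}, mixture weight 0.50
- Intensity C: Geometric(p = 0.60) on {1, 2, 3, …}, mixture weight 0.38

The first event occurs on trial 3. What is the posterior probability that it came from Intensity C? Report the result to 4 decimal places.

Posterior ∝ prior × likelihood, so P(k | x) ∝ π_k f_k(x); normalise over all components.
Component likelihoods at x = 3:
  L_A = 0.131061
  L_B = 0.119808
  L_C = 0.096
Weight by the priors:
  π_A·L_A = 0.12 × 0.131061 = 0.0157273
  π_B·L_B = 0.50 × 0.119808 = 0.059904
  π_C·L_C = 0.38 × 0.096 = 0.03648
Evidence: 0.0157273 + 0.059904 + 0.03648 = 0.112111
P(Intensity C | 3) = 0.03648 / 0.112111 ≈ 0.3254

0.3254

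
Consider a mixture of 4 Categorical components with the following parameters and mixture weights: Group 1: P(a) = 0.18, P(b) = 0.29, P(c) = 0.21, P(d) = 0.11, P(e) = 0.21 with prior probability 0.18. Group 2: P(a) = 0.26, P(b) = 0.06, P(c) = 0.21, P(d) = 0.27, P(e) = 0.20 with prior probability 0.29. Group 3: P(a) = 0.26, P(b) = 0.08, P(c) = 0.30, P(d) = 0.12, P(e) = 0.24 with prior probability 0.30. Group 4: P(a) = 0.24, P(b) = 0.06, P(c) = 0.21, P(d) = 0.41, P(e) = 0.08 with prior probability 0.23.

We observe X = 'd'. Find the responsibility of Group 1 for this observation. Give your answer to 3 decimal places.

0.087

The responsibility of component k is π_k f_k(x) divided by Σ_j π_j f_j(x).
Categorical probabilities:
  p_1 = 0.11
  p_2 = 0.27
  p_3 = 0.12
  p_4 = 0.41
Weight by the priors:
  π_1·p_1 = 0.18 × 0.11 = 0.0198
  π_2·p_2 = 0.29 × 0.27 = 0.0783
  π_3·p_3 = 0.30 × 0.12 = 0.036
  π_4·p_4 = 0.23 × 0.41 = 0.0943
Denominator: 0.0198 + 0.0783 + 0.036 + 0.0943 = 0.2284
P(Group 1 | 'd') ≈ 0.087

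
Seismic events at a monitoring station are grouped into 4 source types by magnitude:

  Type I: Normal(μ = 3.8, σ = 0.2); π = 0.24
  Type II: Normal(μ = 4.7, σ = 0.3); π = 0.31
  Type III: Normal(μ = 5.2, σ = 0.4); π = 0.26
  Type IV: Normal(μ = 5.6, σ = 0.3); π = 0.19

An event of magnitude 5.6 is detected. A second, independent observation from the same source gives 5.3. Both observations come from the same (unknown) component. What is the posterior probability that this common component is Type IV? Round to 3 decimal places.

0.571

Apply Bayes' rule: the posterior for each component is proportional to its prior times its likelihood at x.
Since both observations come from the same component, the likelihood for component k is f_k(x₁)·f_k(x₂).
  L_I = [5.13989e-18] × [1.21716e-12] = 6.25607e-30
  L_II = [0.0147728] × [0.17997] = 0.00265866
  L_III = [0.604927] × [0.96667] = 0.584765
  L_IV = [1.32981] × [0.806569] = 1.07258
Weight by the priors:
  w_I·L_I = 0.24 × 6.25607e-30 = 1.50146e-30
  w_II·L_II = 0.31 × 0.00265866 = 0.000824186
  w_III·L_III = 0.26 × 0.584765 = 0.152039
  w_IV·L_IV = 0.19 × 1.07258 = 0.203791
Normaliser: 1.50146e-30 + 0.000824186 + 0.152039 + 0.203791 = 0.356654
Responsibility of Type IV: 0.203791 / 0.356654 ≈ 0.571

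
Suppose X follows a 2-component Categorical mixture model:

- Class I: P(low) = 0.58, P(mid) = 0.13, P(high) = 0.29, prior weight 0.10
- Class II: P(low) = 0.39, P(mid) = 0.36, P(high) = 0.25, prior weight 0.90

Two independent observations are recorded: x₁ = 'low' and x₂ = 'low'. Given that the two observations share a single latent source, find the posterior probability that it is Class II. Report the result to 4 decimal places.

By Bayes' theorem, P(k | x) = P(Z=k) f_k(x) / Σ_j P(Z=j) f_j(x).
Since both observations come from the same component, the likelihood for component k is f_k(x₁)·f_k(x₂).
  f_I = [0.58] × [0.58] = 0.3364
  f_II = [0.39] × [0.39] = 0.1521
Unnormalised posteriors:
  P(Z=I)·f_I = 0.10 × 0.3364 = 0.03364
  P(Z=II)·f_II = 0.90 × 0.1521 = 0.13689
Denominator: 0.03364 + 0.13689 = 0.17053
So the posterior for Class II is 0.13689 / 0.17053 ≈ 0.8027.

0.8027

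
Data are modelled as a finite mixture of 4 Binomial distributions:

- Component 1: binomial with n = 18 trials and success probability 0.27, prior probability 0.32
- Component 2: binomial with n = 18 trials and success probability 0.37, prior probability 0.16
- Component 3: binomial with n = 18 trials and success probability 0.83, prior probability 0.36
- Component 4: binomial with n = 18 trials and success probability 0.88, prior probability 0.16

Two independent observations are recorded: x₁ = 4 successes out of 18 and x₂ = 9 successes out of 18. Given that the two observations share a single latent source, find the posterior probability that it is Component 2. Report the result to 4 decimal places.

P(component k | x) = P(Z=k)·f_k(x) / marginal(x), where marginal(x) = Σ_j P(Z=j)·f_j(x).
Since both observations come from the same component, the likelihood for component k is f_k(x₁)·f_k(x₂).
  p_1 = [C(18,4)·0.27^4·0.73^14 = 3060·0.00531441·0.0122045 = 0.198471] × [0.021827] = 0.00433203
  p_2 = [C(18,4)·0.37^4·0.63^14 = 3060·0.0187416·0.00155156 = 0.0889807] × [0.098786] = 0.00879005
  p_3 = [C(18,4)·0.83^4·0.17^14 = 3060·0.474583·1.68378e-11 = 2.44522e-08] × [0.00107785] = 2.63558e-11
  p_4 = [C(18,4)·0.88^4·0.12^14 = 3060·0.599695·1.28392e-13 = 2.35608e-10] × [7.93945e-05] = 1.8706e-14
Prior × likelihood for each component:
  P(Z=1)·p_1 = 0.32 × 0.00433203 = 0.00138625
  P(Z=2)·p_2 = 0.16 × 0.00879005 = 0.00140641
  P(Z=3)·p_3 = 0.36 × 2.63558e-11 = 9.4881e-12
  P(Z=4)·p_4 = 0.16 × 1.8706e-14 = 2.99295e-15
Normaliser: 0.00138625 + 0.00140641 + 9.4881e-12 + 2.99295e-15 = 0.00279266
So the posterior for Component 2 is 0.00140641 / 0.00279266 ≈ 0.5036.

0.5036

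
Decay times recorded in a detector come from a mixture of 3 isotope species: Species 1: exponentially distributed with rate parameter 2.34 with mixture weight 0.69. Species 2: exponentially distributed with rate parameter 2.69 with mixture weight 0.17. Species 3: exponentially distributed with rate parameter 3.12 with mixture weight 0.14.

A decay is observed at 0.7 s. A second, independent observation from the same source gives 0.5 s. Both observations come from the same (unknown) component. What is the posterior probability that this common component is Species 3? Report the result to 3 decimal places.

0.104

By Bayes' theorem, P(k | x) = π_k f_k(x) / Σ_j π_j f_j(x).
Since both observations come from the same component, the likelihood for component k is f_k(x₁)·f_k(x₂).
  f_1 = [2.34·e^(−2.34·0.7) = 2.34·e^(−1.6380) = 0.454822] × [0.726259] = 0.330318
  f_2 = [2.69·e^(−2.69·0.7) = 2.69·e^(−1.8830) = 0.409238] × [0.700852] = 0.286815
  f_3 = [3.12·e^(−3.12·0.7) = 3.12·e^(−2.1840) = 0.351282] × [0.655625] = 0.230309
Weight by the priors:
  π_1·f_1 = 0.69 × 0.330318 = 0.22792
  π_2·f_2 = 0.17 × 0.286815 = 0.0487586
  π_3·f_3 = 0.14 × 0.230309 = 0.0322432
Marginal: 0.22792 + 0.0487586 + 0.0322432 = 0.308922
P(Species 3 | x₁, x₂) ≈ 0.104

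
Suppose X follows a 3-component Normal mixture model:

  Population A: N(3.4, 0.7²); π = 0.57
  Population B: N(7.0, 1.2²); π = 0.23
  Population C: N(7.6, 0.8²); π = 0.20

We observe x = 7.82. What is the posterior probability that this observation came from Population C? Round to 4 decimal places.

Apply Bayes' rule: the posterior for each component is proportional to its prior times its likelihood at x.
Evaluate each component's likelihood at the observed value:
  L_A = 1.25345e-09
  L_B = 0.263229
  L_C = 0.480174
Weight by the priors:
  P(Z=A)·L_A = 0.57 × 1.25345e-09 = 7.14467e-10
  P(Z=B)·L_B = 0.23 × 0.263229 = 0.0605426
  P(Z=C)·L_C = 0.20 × 0.480174 = 0.0960347
Sum: 7.14467e-10 + 0.0605426 + 0.0960347 = 0.156577
P(Population C | data) ≈ 0.6133

0.6133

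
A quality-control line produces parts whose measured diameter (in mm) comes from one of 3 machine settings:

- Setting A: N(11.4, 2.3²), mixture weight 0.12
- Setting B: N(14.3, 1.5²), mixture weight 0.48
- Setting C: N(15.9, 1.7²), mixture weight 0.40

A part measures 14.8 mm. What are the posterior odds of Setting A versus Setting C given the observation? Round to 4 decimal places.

0.0917

The posterior odds equal the prior odds times the likelihood ratio: (π_i/π_j)·(f_i(x)/f_j(x)).
Evaluate each component's likelihood at the observed value:
  f_A = (1/(2.3·√(2π)))·exp(−(14.8−11.4)²/(2·2.3²)) = 0.173453·exp(-1.09263) = 0.0581648
  f_B = (1/(1.5·√(2π)))·exp(−(14.8−14.3)²/(2·1.5²)) = 0.265962·exp(-0.05556) = 0.251589
  f_C = (1/(1.7·√(2π)))·exp(−(14.8−15.9)²/(2·1.7²)) = 0.234672·exp(-0.20934) = 0.190346
0.00697977 / 0.0761386 ≈ 0.0917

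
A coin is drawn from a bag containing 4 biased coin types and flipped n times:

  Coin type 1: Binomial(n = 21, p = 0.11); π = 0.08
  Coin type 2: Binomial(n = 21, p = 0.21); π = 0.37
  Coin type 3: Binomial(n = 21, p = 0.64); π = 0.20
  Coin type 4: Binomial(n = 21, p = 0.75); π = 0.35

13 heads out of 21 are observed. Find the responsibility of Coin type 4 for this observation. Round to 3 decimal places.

Apply Bayes' rule: the posterior for each component is proportional to its prior times its likelihood at x.
Component likelihoods at x = 13 heads out of 21:
  p_1 = C(21,13)·0.11^13·0.89^8 = 203490·3.45227e-13·0.393659 = 2.76546e-08
  p_2 = C(21,13)·0.21^13·0.79^8 = 203490·1.54472e-09·0.151711 = 4.76882e-05
  p_3 = C(21,13)·0.64^13·0.36^8 = 203490·0.00302231·0.000282111 = 0.173501
  p_4 = C(21,13)·0.75^13·0.25^8 = 203490·0.0237573·1.52588e-05 = 0.0737666
Weight by the priors:
  w_1·p_1 = 0.08 × 2.76546e-08 = 2.21237e-09
  w_2·p_2 = 0.37 × 4.76882e-05 = 1.76446e-05
  w_3·p_3 = 0.20 × 0.173501 = 0.0347003
  w_4·p_4 = 0.35 × 0.0737666 = 0.0258183
Normaliser: 2.21237e-09 + 1.76446e-05 + 0.0347003 + 0.0258183 = 0.0605362
P(Coin type 4 | the observation) ≈ 0.426

0.426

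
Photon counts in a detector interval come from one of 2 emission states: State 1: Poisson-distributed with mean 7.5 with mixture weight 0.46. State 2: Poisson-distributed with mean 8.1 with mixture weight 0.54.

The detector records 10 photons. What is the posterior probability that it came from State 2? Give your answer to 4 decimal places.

The responsibility of component k is π_k f_k(x) divided by Σ_j π_j f_j(x).
Evaluate each component's likelihood at the observed value:
  f_1 = e^(−7.5)·7.5^10/10! = 0.0858304
  f_2 = e^(−8.1)·8.1^10/10! = 0.101696
Unnormalised posteriors:
  π_1·f_1 = 0.46 × 0.0858304 = 0.039482
  π_2·f_2 = 0.54 × 0.101696 = 0.0549156
Denominator: 0.039482 + 0.0549156 = 0.0943976
Responsibility of State 2: 0.0549156 / 0.0943976 ≈ 0.5817

0.5817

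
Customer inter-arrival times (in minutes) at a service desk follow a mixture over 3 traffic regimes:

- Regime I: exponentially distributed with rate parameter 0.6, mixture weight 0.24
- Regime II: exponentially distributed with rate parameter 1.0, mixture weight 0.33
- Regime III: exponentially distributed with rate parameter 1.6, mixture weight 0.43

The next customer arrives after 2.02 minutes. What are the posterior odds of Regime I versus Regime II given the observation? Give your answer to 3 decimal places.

Posterior odds = (P(Z=i) f_i(x)) / (P(Z=j) f_j(x)); the normalising sum cancels.
Exponential densities:
  p_I = 0.6·e^(−0.6·2.02) = 0.6·e^(−1.2120) = 0.178561
  p_II = 1.0·e^(−1.0·2.02) = 1.0·e^(−2.0200) = 0.132655
  p_III = 1.6·e^(−1.6·2.02) = 1.6·e^(−3.2320) = 0.0631655
Posterior odds = (P(Z=I)·p_I) / (P(Z=II)·p_II) = (0.24·0.178561) / (0.33·0.132655) = 0.0428546 / 0.0437763 ≈ 0.979

0.979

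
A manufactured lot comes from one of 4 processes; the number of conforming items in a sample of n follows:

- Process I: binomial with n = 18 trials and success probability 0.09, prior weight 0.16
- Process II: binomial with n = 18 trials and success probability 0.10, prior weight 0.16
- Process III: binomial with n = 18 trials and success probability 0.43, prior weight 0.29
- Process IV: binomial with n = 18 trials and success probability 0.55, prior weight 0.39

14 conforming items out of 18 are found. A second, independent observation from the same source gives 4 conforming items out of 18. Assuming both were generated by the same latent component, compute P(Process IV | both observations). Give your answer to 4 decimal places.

Apply Bayes' rule: the posterior for each component is proportional to its prior times its likelihood at x.
Since both observations come from the same component, the likelihood for component k is f_k(x₁)·f_k(x₂).
  f_I = [4.80045e-12] × [0.0536131] = 2.57367e-13
  f_II = [2.00767e-11] × [0.070003] = 1.40543e-12
  f_III = [0.0023866] × [0.03998] = 9.54163e-05
  f_IV = [0.0290837] × [0.00390974] = 0.000113709
Multiply by the mixture weights:
  π_I·f_I = 0.16 × 2.57367e-13 = 4.11787e-14
  π_II·f_II = 0.16 × 1.40543e-12 = 2.24868e-13
  π_III·f_III = 0.29 × 9.54163e-05 = 2.76707e-05
  π_IV·f_IV = 0.39 × 0.000113709 = 4.43467e-05
Denominator: 4.11787e-14 + 2.24868e-13 + 2.76707e-05 + 4.43467e-05 = 7.20174e-05
P(Process IV | x) ≈ 0.6158

0.6158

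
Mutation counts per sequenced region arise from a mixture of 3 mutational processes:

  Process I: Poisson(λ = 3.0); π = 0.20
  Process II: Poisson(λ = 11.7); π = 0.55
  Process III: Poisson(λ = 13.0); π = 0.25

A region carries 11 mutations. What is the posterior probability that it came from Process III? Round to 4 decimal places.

0.2829

P(component k | x) = π_k·f_k(x) / marginal(x), where marginal(x) = Σ_j π_j·f_j(x).
Component likelihoods at x = 11 mutations:
  L_I = 0.00022095
  L_II = 0.116854
  L_III = 0.101483
Multiply by the mixture weights:
  π_I·L_I = 0.20 × 0.00022095 = 4.41901e-05
  π_II·L_II = 0.55 × 0.116854 = 0.0642697
  π_III·L_III = 0.25 × 0.101483 = 0.0253707
Denominator: 4.41901e-05 + 0.0642697 + 0.0253707 = 0.0896846
P(Process III | x) = 0.0253707 / 0.0896846 ≈ 0.2829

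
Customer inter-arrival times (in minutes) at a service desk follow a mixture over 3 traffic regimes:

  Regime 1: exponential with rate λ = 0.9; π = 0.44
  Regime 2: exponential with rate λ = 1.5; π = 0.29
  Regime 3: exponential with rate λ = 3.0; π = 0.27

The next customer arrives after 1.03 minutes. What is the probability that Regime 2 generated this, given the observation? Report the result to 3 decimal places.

The responsibility of component k is P(Z=k) f_k(x) divided by Σ_j P(Z=j) f_j(x).
Evaluate each component's likelihood at the observed value:
  L_1 = 0.9·e^(−0.9·1.03) = 0.9·e^(−0.9270) = 0.356165
  L_2 = 1.5·e^(−1.5·1.03) = 1.5·e^(−1.5450) = 0.319968
  L_3 = 3.0·e^(−3.0·1.03) = 3.0·e^(−3.0900) = 0.136506
Unnormalised posteriors:
  P(Z=1)·L_1 = 0.44 × 0.356165 = 0.156713
  P(Z=2)·L_2 = 0.29 × 0.319968 = 0.0927907
  P(Z=3)·L_3 = 0.27 × 0.136506 = 0.0368566
Marginal: 0.156713 + 0.0927907 + 0.0368566 = 0.28636
Responsibility of Regime 2: 0.0927907 / 0.28636 ≈ 0.324

0.324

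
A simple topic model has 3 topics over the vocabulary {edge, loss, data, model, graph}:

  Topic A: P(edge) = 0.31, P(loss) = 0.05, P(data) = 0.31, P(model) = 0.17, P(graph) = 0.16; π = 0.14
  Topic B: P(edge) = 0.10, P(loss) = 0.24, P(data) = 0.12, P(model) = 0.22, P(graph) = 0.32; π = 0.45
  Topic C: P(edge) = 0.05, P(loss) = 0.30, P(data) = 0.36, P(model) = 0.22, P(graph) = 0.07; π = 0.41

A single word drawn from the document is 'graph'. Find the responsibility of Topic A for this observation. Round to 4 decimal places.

0.1148

Posterior ∝ prior × likelihood, so P(k | x) ∝ π_k f_k(x); normalise over all components.
Categorical probabilities:
  L_A = 0.16
  L_B = 0.32
  L_C = 0.07
Unnormalised posteriors:
  π_A·L_A = 0.14 × 0.16 = 0.0224
  π_B·L_B = 0.45 × 0.32 = 0.144
  π_C·L_C = 0.41 × 0.07 = 0.0287
Marginal: 0.0224 + 0.144 + 0.0287 = 0.1951
So the posterior for Topic A is 0.0224 / 0.1951 ≈ 0.1148.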